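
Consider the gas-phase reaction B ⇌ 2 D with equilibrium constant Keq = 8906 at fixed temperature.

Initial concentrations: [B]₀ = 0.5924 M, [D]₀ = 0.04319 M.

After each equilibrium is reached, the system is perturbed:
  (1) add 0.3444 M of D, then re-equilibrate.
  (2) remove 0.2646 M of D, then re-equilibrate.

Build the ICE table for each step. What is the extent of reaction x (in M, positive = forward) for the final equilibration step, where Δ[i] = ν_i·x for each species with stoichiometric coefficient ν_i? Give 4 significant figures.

Q₀ = 0.003149 vs Keq = 8906 ⇒ Q<K, forward
Step 1:
                   B          D
  init        0.5924    0.04319
  Δ          -0.5922      1.184
  eq      1.6923e-04      1.228
  solve Keq expr → x = 0.5922; check Q = 8906
Then add 0.3444 M of D.
Step 2:
                   B          D
  init    1.6923e-04      1.572
  Δ       1.0819e-04 -2.1638e-04
  eq      2.7742e-04      1.572
  solve Keq expr → x = -1.0819e-04; check Q = 8906
Then remove 0.2646 M of D.
Step 3:
                   B          D
  init    2.7742e-04      1.307
  Δ       -8.5488e-05 1.7098e-04
  eq      1.9193e-04      1.307
  solve Keq expr → x = 8.5488e-05; check Q = 8906

x = 8.5488e-05 M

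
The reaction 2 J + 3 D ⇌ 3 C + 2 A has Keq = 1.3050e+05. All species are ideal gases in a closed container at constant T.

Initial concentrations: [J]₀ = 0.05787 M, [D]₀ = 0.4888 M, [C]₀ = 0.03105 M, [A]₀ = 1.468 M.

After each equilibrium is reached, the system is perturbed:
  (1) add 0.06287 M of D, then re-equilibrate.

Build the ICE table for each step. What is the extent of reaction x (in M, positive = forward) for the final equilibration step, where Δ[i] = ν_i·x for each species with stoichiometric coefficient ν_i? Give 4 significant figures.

x = 6.3598e-05 M

Q₀ = 0.1649 vs Keq = 1.3050e+05 ⇒ Q<K, forward
Step 1:
                    J           D           C           A
  I           0.05787      0.4888     0.03105       1.468
  C          -0.05721    -0.08582     0.08582     0.05721
  E        6.5936e-04       0.403      0.1169       1.525
  solve Keq expr → x = 0.02861; check Q = 1.3050e+05
Then add 0.06287 M of D.
Step 2:
                    J           D           C           A
  I        6.5936e-04      0.4659      0.1169       1.525
  C       -1.2720e-04 -1.9080e-04  1.9080e-04  1.2720e-04
  E        5.3217e-04      0.4657      0.1171       1.525
  solve Keq expr → x = 6.3598e-05; check Q = 1.3050e+05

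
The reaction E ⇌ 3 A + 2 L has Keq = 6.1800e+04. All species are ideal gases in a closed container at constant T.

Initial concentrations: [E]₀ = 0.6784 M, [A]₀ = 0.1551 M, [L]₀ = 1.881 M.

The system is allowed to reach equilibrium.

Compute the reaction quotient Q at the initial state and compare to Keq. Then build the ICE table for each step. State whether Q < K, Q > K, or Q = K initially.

Q₀ = 0.01946 vs Keq = 6.1800e+04 ⇒ Q<K, forward
Step 1:
                   E          A          L
  init        0.6784     0.1551      1.881
  Δ          -0.6766       2.03      1.353
  eq        0.001766      2.185      3.234
  solve Keq expr → x = 0.6766; check Q = 6.1800e+04

Q₀ = 0.01946; Q < K (proceeds forward)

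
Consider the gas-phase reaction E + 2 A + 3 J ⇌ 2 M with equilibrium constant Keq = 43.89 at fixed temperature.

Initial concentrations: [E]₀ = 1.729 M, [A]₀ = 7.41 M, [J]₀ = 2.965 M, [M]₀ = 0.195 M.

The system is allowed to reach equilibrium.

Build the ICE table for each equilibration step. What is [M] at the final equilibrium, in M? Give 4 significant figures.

Q₀ = 1.5366e-05 vs Keq = 43.89 ⇒ Q<K, forward
Step 1:
                    E           A           J           M
  init          1.729        7.41       2.965       0.195
  Δ           -0.9354      -1.871      -2.806       1.871
  eq           0.7936       5.539      0.1587       2.066
  solve Keq expr → x = 0.9354; check Q = 43.89

[M]_eq = 2.066 M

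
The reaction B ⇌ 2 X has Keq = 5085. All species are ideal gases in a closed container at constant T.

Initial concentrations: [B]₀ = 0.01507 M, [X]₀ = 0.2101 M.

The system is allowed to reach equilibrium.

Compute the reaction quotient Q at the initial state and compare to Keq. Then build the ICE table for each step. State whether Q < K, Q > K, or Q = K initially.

Q₀ = 2.929 vs Keq = 5085 ⇒ Q<K, forward
Step 1:
                  B         X
  init      0.01507    0.2101
  Δ        -0.01506   0.03012
  eq      1.1348e-05    0.2402
  solve Keq expr → x = 0.01506; check Q = 5085

Q₀ = 2.929; Q < K (proceeds forward)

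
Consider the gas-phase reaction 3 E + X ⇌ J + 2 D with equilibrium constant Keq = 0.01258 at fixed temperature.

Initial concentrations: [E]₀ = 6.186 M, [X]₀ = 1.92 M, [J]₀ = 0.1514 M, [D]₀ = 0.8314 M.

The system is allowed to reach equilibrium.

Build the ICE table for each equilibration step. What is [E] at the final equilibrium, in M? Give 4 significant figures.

[E]_eq = 4.767 M

Q₀ = 2.3026e-04 vs Keq = 0.01258 ⇒ Q<K, forward
Step 1:
                    E           X           J           D
  I             6.186        1.92      0.1514      0.8314
  C            -1.419     -0.4729      0.4729      0.9459
  E             4.767       1.447      0.6243       1.777
  solve Keq expr → x = 0.4729; check Q = 0.01258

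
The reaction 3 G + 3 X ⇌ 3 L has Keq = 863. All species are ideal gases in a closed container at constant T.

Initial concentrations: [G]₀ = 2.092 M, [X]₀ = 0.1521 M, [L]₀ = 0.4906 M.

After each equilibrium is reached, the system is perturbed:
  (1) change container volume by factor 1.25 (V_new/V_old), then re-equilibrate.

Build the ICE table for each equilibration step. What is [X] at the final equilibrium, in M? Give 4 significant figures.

[X]_eq = 0.03198 M

Q₀ = 3.665 vs Keq = 863 ⇒ Q<K, forward
Step 1:
                    G           X           L
  I             2.092      0.1521      0.4906
  C           -0.1196     -0.1196      0.1196
  E             1.972     0.03249      0.6102
  solve Keq expr → x = 0.03987; check Q = 863
Then change container volume by factor 1.25 (V_new/V_old).
Step 2:
                    G           X           L
  I             1.578       0.026      0.4882
  C           0.00598     0.00598    -0.00598
  E             1.584     0.03198      0.4822
  solve Keq expr → x = -0.001993; check Q = 863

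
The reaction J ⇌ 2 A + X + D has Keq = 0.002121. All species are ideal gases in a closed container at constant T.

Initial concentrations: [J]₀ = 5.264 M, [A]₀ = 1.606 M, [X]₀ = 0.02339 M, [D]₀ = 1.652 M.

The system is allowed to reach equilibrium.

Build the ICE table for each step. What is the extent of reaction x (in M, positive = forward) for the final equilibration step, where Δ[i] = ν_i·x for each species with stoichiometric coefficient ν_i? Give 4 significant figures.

x = -0.02058 M

Q₀ = 0.01893 vs Keq = 0.002121 ⇒ Q>K, reverse
Step 1:
                  J         A         X         D
  Initial     5.264     1.606   0.02339     1.652
  Change    0.02058  -0.04117  -0.02058  -0.02058
  Equil       5.285     1.565  0.002806     1.631
  solve Keq expr → x = -0.02058; check Q = 0.002121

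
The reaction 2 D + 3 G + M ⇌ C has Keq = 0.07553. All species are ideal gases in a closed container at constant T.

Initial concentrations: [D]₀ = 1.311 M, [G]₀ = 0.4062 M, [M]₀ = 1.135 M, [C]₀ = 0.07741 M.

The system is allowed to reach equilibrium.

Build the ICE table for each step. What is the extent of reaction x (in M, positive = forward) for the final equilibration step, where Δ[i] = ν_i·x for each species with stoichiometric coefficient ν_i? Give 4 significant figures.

x = -0.04797 M

Q₀ = 0.5921 vs Keq = 0.07553 ⇒ Q>K, reverse
Step 1:
                   D          G          M          C
  I            1.311     0.4062      1.135    0.07741
  C          0.09594     0.1439    0.04797   -0.04797
  E            1.407     0.5501      1.183    0.02944
  solve Keq expr → x = -0.04797; check Q = 0.07553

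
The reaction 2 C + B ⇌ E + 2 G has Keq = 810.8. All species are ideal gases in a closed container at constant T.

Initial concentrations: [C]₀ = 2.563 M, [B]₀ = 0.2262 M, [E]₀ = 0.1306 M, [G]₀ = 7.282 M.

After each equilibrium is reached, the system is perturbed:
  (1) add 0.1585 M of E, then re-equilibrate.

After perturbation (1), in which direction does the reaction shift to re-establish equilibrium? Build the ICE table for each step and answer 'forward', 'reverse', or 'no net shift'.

Q₀ = 4.661 vs Keq = 810.8 ⇒ Q<K, forward
Step 1:
                    C           B           E           G
  I             2.563      0.2262      0.1306       7.282
  C           -0.4409     -0.2205      0.2205      0.4409
  E             2.122    0.005735      0.3511       7.723
  solve Keq expr → x = 0.2205; check Q = 810.8
Then add 0.1585 M of E.
Step 2:
                    C           B           E           G
  I             2.122    0.005735      0.5096       7.723
  C          0.004998    0.002499   -0.002499   -0.004998
  E             2.127    0.008234      0.5071       7.718
  solve Keq expr → x = -0.002499; check Q = 810.8

Direction: reverse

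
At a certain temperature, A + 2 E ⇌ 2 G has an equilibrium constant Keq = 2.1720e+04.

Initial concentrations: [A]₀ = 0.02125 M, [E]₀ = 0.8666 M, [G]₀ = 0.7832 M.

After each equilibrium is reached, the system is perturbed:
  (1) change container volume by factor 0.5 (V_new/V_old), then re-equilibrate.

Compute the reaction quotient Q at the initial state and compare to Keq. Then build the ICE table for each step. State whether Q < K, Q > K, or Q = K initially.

Q₀ = 38.44 vs Keq = 2.1720e+04 ⇒ Q<K, forward
Step 1:
                   A          E          G
  Initial    0.02125     0.8666     0.7832
  Change     -0.0212   -0.04241    0.04241
  Equil   4.6199e-05     0.8242     0.8256
  solve Keq expr → x = 0.0212; check Q = 2.1720e+04
Then change container volume by factor 0.5 (V_new/V_old).
Step 2:
                   A          E          G
  Initial 9.2398e-05      1.648      1.651
  Change  -4.6188e-05 -9.2377e-05 9.2377e-05
  Equil   4.6209e-05      1.648      1.651
  solve Keq expr → x = 4.6188e-05; check Q = 2.1720e+04

Q₀ = 38.44; Q < K (proceeds forward)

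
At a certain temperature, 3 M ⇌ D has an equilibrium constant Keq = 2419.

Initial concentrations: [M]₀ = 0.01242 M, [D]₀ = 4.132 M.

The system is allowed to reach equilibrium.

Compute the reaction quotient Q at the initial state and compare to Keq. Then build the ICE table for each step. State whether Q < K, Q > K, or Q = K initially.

Q₀ = 2.1567e+06; Q > K (proceeds reverse)

Q₀ = 2.1567e+06 vs Keq = 2419 ⇒ Q>K, reverse
Step 1:
                    M           D
  Initial     0.01242       4.132
  Change       0.1068    -0.03559
  Equil        0.1192       4.096
  solve Keq expr → x = -0.03559; check Q = 2419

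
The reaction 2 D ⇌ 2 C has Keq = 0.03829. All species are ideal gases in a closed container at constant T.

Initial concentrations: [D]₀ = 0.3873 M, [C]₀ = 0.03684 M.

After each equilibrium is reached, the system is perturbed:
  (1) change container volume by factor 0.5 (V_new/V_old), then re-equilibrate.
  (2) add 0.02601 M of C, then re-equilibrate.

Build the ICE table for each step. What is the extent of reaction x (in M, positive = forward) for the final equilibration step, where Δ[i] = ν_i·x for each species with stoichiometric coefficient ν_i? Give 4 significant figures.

x = -0.01088 M

Q₀ = 0.009048 vs Keq = 0.03829 ⇒ Q<K, forward
Step 1:
                    D           C
  I            0.3873     0.03684
  C          -0.03257     0.03257
  E            0.3547     0.06941
  solve Keq expr → x = 0.01629; check Q = 0.03829
Then change container volume by factor 0.5 (V_new/V_old).
Step 2:
                    D           C
  I            0.7095      0.1388
  C                 0           0
  E            0.7095      0.1388
  solve Keq expr → x = 0; check Q = 0.03829
Then add 0.02601 M of C.
Step 3:
                    D           C
  I            0.7095      0.1648
  C           0.02175    -0.02175
  E            0.7312      0.1431
  solve Keq expr → x = -0.01088; check Q = 0.03829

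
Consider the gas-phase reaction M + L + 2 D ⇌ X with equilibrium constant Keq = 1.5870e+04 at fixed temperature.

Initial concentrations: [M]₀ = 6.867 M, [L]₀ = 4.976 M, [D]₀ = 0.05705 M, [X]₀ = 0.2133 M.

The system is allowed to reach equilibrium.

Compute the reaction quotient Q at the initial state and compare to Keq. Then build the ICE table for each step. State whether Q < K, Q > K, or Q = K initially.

Q₀ = 1.918; Q < K (proceeds forward)

Q₀ = 1.918 vs Keq = 1.5870e+04 ⇒ Q<K, forward
Step 1:
                  M         L         D         X
  init        6.867     4.976   0.05705    0.2133
  Δ        -0.02819  -0.02819  -0.05638   0.02819
  eq          6.839     4.948 6.7060e-04    0.2415
  solve Keq expr → x = 0.02819; check Q = 1.5870e+04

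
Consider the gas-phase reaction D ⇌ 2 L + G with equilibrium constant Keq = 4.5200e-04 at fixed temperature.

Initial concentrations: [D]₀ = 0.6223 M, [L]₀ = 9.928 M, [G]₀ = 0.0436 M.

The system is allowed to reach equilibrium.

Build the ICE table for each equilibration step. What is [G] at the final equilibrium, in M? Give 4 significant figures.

[G]_eq = 3.1080e-06 M

Q₀ = 6.906 vs Keq = 4.5200e-04 ⇒ Q>K, reverse
Step 1:
                   D          L          G
  Initial     0.6223      9.928     0.0436
  Change      0.0436   -0.08719    -0.0436
  Equil       0.6659      9.841 3.1080e-06
  solve Keq expr → x = -0.0436; check Q = 4.5200e-04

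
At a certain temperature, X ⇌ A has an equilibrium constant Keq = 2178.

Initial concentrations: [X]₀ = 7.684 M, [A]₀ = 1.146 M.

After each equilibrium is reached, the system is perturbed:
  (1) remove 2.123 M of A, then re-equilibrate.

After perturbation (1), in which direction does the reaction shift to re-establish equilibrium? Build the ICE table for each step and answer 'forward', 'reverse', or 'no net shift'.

Q₀ = 0.1491 vs Keq = 2178 ⇒ Q<K, forward
Step 1:
                  X         A
  init        7.684     1.146
  Δ           -7.68      7.68
  eq       0.004052     8.826
  solve Keq expr → x = 7.68; check Q = 2178
Then remove 2.123 M of A.
Step 2:
                  X         A
  init     0.004052     6.703
  Δ       -9.7430e-04 9.7430e-04
  eq       0.003078     6.704
  solve Keq expr → x = 9.7430e-04; check Q = 2178

Direction: forward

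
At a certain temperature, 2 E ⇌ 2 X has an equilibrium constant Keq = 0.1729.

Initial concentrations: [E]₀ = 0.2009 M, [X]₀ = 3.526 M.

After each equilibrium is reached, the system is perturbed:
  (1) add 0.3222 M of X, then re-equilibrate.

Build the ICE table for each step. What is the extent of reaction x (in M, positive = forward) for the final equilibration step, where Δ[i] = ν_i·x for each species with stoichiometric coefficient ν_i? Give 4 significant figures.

x = -0.1138 M

Q₀ = 308 vs Keq = 0.1729 ⇒ Q>K, reverse
Step 1:
                    E           X
  Initial      0.2009       3.526
  Change        2.431      -2.431
  Equil         2.632       1.095
  solve Keq expr → x = -1.216; check Q = 0.1729
Then add 0.3222 M of X.
Step 2:
                    E           X
  Initial       2.632       1.417
  Change       0.2276     -0.2276
  Equil          2.86       1.189
  solve Keq expr → x = -0.1138; check Q = 0.1729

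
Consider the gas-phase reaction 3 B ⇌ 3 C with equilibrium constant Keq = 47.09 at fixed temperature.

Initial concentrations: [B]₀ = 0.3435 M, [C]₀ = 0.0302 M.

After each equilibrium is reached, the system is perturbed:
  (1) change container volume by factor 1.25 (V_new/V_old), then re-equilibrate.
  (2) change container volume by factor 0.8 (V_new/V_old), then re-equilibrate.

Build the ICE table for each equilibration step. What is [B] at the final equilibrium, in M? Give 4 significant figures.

[B]_eq = 0.08104 M

Q₀ = 6.7958e-04 vs Keq = 47.09 ⇒ Q<K, forward
Step 1:
                  B         C
  init       0.3435    0.0302
  Δ         -0.2625    0.2625
  eq        0.08104    0.2927
  solve Keq expr → x = 0.08749; check Q = 47.09
Then change container volume by factor 1.25 (V_new/V_old).
Step 2:
                  B         C
  init      0.06483    0.2341
  Δ               0         0
  eq        0.06483    0.2341
  solve Keq expr → x = 0; check Q = 47.09
Then change container volume by factor 0.8 (V_new/V_old).
Step 3:
                  B         C
  init      0.08104    0.2927
  Δ               0         0
  eq        0.08104    0.2927
  solve Keq expr → x = 0; check Q = 47.09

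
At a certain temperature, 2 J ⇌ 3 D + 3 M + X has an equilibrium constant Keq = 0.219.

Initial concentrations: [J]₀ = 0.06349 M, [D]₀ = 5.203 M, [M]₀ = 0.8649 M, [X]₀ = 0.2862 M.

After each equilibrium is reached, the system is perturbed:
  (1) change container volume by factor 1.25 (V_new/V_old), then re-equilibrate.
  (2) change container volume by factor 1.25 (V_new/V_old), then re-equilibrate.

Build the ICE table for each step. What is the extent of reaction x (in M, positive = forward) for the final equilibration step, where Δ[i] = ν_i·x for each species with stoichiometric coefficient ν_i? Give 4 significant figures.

x = 0.01363 M

Q₀ = 6470 vs Keq = 0.219 ⇒ Q>K, reverse
Step 1:
                  J         D         M         X
  I         0.06349     5.203    0.8649    0.2862
  C          0.4389   -0.6583   -0.6583   -0.2194
  E          0.5024     4.545    0.2066   0.06677
  solve Keq expr → x = -0.2194; check Q = 0.219
Then change container volume by factor 1.25 (V_new/V_old).
Step 2:
                  J         D         M         X
  I          0.4019     3.636    0.1653   0.05341
  C        -0.02869   0.04304   0.04304   0.01435
  E          0.3732     3.679    0.2083   0.06776
  solve Keq expr → x = 0.01435; check Q = 0.219
Then change container volume by factor 1.25 (V_new/V_old).
Step 3:
                  J         D         M         X
  I          0.2986     2.943    0.1667   0.05421
  C        -0.02727    0.0409    0.0409   0.01363
  E          0.2713     2.984    0.2076   0.06784
  solve Keq expr → x = 0.01363; check Q = 0.219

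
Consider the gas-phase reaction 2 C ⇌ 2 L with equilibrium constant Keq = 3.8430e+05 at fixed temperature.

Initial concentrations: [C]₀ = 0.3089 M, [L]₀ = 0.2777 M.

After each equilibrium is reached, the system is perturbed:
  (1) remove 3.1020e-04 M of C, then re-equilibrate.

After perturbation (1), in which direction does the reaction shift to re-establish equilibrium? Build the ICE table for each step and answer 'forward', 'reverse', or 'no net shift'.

Direction: reverse

Q₀ = 0.8082 vs Keq = 3.8430e+05 ⇒ Q<K, forward
Step 1:
                   C          L
  I           0.3089     0.2777
  C           -0.308      0.308
  E       9.4473e-04     0.5857
  solve Keq expr → x = 0.154; check Q = 3.8430e+05
Then remove 3.1020e-04 M of C.
Step 2:
                   C          L
  I       6.3453e-04     0.5857
  C       3.0970e-04 -3.0970e-04
  E       9.4423e-04     0.5853
  solve Keq expr → x = -1.5485e-04; check Q = 3.8430e+05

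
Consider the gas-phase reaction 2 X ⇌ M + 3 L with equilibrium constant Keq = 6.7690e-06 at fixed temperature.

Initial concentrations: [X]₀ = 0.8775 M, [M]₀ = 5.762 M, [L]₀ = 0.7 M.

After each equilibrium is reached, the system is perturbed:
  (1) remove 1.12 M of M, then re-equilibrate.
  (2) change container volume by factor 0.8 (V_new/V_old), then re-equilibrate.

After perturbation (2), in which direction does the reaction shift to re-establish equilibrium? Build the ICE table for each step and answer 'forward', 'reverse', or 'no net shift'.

Direction: reverse

Q₀ = 2.567 vs Keq = 6.7690e-06 ⇒ Q>K, reverse
Step 1:
                   X          M          L
  Initial     0.8775      5.762        0.7
  Change       0.458     -0.229     -0.687
  Equil        1.336      5.533    0.01297
  solve Keq expr → x = -0.229; check Q = 6.7690e-06
Then remove 1.12 M of M.
Step 2:
                   X          M          L
  Initial      1.336      4.413    0.01297
  Change  -6.7374e-04 3.3687e-04   0.001011
  Equil        1.335      4.413    0.01398
  solve Keq expr → x = 3.3687e-04; check Q = 6.7690e-06
Then change container volume by factor 0.8 (V_new/V_old).
Step 3:
                   X          M          L
  Initial      1.669      5.517    0.01748
  Change    0.001604 -8.0177e-04  -0.002405
  Equil         1.67      5.516    0.01507
  solve Keq expr → x = -8.0177e-04; check Q = 6.7690e-06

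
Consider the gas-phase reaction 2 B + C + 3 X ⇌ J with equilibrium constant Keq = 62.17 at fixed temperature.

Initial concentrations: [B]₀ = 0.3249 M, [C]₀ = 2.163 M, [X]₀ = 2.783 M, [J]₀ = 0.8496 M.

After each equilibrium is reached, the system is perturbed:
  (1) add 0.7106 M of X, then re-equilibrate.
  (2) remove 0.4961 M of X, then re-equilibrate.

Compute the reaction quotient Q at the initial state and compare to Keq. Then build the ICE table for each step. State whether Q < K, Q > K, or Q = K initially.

Q₀ = 0.1726 vs Keq = 62.17 ⇒ Q<K, forward
Step 1:
                  B         C         X         J
  Initial    0.3249     2.163     2.783    0.8496
  Change    -0.2998   -0.1499   -0.4497    0.1499
  Equil     0.02507     2.013     2.333    0.9995
  solve Keq expr → x = 0.1499; check Q = 62.17
Then add 0.7106 M of X.
Step 2:
                  B         C         X         J
  Initial   0.02507     2.013     3.044    0.9995
  Change  -0.008094 -0.004047  -0.01214  0.004047
  Equil     0.01698     2.009     3.032     1.004
  solve Keq expr → x = 0.004047; check Q = 62.17
Then remove 0.4961 M of X.
Step 3:
                  B         C         X         J
  Initial   0.01698     2.009     2.536     1.004
  Change   0.005078  0.002539  0.007617 -0.002539
  Equil     0.02206     2.012     2.543     1.001
  solve Keq expr → x = -0.002539; check Q = 62.17

Q₀ = 0.1726; Q < K (proceeds forward)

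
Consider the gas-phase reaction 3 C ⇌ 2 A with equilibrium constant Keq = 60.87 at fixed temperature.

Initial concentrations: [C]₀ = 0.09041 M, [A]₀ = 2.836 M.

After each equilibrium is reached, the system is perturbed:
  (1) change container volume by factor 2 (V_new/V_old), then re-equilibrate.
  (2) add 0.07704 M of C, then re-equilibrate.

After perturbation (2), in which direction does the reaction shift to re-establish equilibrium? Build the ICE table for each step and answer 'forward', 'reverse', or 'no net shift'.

Q₀ = 1.0883e+04 vs Keq = 60.87 ⇒ Q>K, reverse
Step 1:
                  C         A
  I         0.09041     2.836
  C          0.3875   -0.2583
  E          0.4779     2.578
  solve Keq expr → x = -0.1292; check Q = 60.87
Then change container volume by factor 2 (V_new/V_old).
Step 2:
                  C         A
  I           0.239     1.289
  C         0.05624  -0.03749
  E          0.2952     1.251
  solve Keq expr → x = -0.01875; check Q = 60.87
Then add 0.07704 M of C.
Step 3:
                  C         A
  I          0.3722     1.251
  C        -0.06977   0.04651
  E          0.3025     1.298
  solve Keq expr → x = 0.02326; check Q = 60.87

Direction: forward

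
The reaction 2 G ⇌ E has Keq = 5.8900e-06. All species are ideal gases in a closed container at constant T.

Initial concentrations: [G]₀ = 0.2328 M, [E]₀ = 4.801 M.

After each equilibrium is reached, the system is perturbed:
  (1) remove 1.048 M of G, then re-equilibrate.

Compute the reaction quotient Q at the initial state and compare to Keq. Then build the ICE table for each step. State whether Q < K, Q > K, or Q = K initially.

Q₀ = 88.59 vs Keq = 5.8900e-06 ⇒ Q>K, reverse
Step 1:
                    G           E
  I            0.2328       4.801
  C             9.601        -4.8
  E             9.834  5.6957e-04
  solve Keq expr → x = -4.8; check Q = 5.8900e-06
Then remove 1.048 M of G.
Step 2:
                    G           E
  I             8.786  5.6957e-04
  C        2.2982e-04 -1.1491e-04
  E             8.786  4.5466e-04
  solve Keq expr → x = -1.1491e-04; check Q = 5.8900e-06

Q₀ = 88.59; Q > K (proceeds reverse)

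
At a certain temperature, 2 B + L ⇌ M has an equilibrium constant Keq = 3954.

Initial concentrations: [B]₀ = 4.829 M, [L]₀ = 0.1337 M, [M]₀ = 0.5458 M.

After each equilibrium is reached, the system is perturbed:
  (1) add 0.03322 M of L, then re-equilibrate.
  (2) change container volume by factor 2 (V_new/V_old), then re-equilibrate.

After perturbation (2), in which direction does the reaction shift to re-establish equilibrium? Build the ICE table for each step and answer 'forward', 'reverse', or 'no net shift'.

Q₀ = 0.1751 vs Keq = 3954 ⇒ Q<K, forward
Step 1:
                    B           L           M
  I             4.829      0.1337      0.5458
  C           -0.2674     -0.1337      0.1337
  E             4.562  8.2587e-06      0.6795
  solve Keq expr → x = 0.1337; check Q = 3954
Then add 0.03322 M of L.
Step 2:
                    B           L           M
  I             4.562     0.03323      0.6795
  C          -0.06644    -0.03322     0.03322
  E             4.495  8.9204e-06      0.7127
  solve Keq expr → x = 0.03322; check Q = 3954
Then change container volume by factor 2 (V_new/V_old).
Step 3:
                    B           L           M
  I             2.248  4.4602e-06      0.3564
  C        2.6759e-05  1.3379e-05 -1.3379e-05
  E             2.248  1.7840e-05      0.3563
  solve Keq expr → x = -1.3379e-05; check Q = 3954

Direction: reverse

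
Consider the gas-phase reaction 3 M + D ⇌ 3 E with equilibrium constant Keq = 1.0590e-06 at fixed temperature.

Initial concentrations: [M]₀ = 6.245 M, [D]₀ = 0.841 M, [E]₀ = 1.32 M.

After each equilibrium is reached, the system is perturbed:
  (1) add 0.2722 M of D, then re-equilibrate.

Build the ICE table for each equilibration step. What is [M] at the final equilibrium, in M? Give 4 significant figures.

Q₀ = 0.01123 vs Keq = 1.0590e-06 ⇒ Q>K, reverse
Step 1:
                   M          D          E
  I            6.245      0.841       1.32
  C            1.238     0.4126     -1.238
  E            7.483      1.254    0.08224
  solve Keq expr → x = -0.4126; check Q = 1.0590e-06
Then add 0.2722 M of D.
Step 2:
                   M          D          E
  I            7.483      1.526    0.08224
  C        -0.005468  -0.001823   0.005468
  E            7.477      1.524    0.08771
  solve Keq expr → x = 0.001823; check Q = 1.0590e-06

[M]_eq = 7.477 M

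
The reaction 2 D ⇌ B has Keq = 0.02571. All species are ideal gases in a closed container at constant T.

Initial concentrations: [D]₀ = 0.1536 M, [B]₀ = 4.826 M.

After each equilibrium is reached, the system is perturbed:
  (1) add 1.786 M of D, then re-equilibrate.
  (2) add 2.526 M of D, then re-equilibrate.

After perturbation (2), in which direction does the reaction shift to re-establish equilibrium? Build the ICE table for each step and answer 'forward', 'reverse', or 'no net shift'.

Direction: forward

Q₀ = 204.6 vs Keq = 0.02571 ⇒ Q>K, reverse
Step 1:
                    D           B
  init         0.1536       4.826
  Δ             7.012      -3.506
  eq            7.165        1.32
  solve Keq expr → x = -3.506; check Q = 0.02571
Then add 1.786 M of D.
Step 2:
                    D           B
  init          8.951        1.32
  Δ           -0.7873      0.3936
  eq            8.164       1.714
  solve Keq expr → x = 0.3936; check Q = 0.02571
Then add 2.526 M of D.
Step 3:
                    D           B
  init          10.69       1.714
  Δ            -1.202      0.6009
  eq            9.488       2.315
  solve Keq expr → x = 0.6009; check Q = 0.02571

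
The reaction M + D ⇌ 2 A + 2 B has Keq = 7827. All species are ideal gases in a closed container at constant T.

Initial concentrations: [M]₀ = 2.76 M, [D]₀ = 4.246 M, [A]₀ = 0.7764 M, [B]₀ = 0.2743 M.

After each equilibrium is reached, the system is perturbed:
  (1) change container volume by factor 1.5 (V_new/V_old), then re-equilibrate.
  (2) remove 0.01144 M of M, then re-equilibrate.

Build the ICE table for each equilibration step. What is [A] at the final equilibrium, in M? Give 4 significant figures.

[A]_eq = 4.115 M

Q₀ = 0.00387 vs Keq = 7827 ⇒ Q<K, forward
Step 1:
                   M          D          A          B
  I             2.76      4.246     0.7764     0.2743
  C           -2.665     -2.665      5.331      5.331
  E           0.0947      1.581      6.107      5.605
  solve Keq expr → x = 2.665; check Q = 7827
Then change container volume by factor 1.5 (V_new/V_old).
Step 2:
                   M          D          A          B
  I          0.06313      1.054      4.071      3.737
  C         -0.03223   -0.03223    0.06445    0.06445
  E          0.03091      1.022      4.136      3.801
  solve Keq expr → x = 0.03223; check Q = 7827
Then remove 0.01144 M of M.
Step 3:
                   M          D          A          B
  I          0.01947      1.022      4.136      3.801
  C          0.01048    0.01048   -0.02097   -0.02097
  E          0.02995      1.032      4.115       3.78
  solve Keq expr → x = -0.01048; check Q = 7827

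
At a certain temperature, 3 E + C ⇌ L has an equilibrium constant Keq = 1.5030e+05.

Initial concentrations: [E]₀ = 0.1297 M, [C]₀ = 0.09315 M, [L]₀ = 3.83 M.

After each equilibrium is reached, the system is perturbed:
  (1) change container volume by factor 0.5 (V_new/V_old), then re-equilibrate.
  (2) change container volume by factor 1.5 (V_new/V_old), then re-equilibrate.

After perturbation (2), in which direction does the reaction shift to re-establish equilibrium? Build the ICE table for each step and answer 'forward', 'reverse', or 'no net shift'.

Direction: reverse

Q₀ = 1.8845e+04 vs Keq = 1.5030e+05 ⇒ Q<K, forward
Step 1:
                   E          C          L
  init        0.1297    0.09315       3.83
  Δ         -0.05929   -0.01976    0.01976
  eq         0.07041    0.07339       3.85
  solve Keq expr → x = 0.01976; check Q = 1.5030e+05
Then change container volume by factor 0.5 (V_new/V_old).
Step 2:
                   E          C          L
  init        0.1408     0.1468        7.7
  Δ         -0.06639   -0.02213    0.02213
  eq         0.07442     0.1246      7.722
  solve Keq expr → x = 0.02213; check Q = 1.5030e+05
Then change container volume by factor 1.5 (V_new/V_old).
Step 3:
                   E          C          L
  init       0.04961    0.08309      5.148
  Δ          0.02265   0.007549  -0.007549
  eq         0.07226    0.09064       5.14
  solve Keq expr → x = -0.007549; check Q = 1.5030e+05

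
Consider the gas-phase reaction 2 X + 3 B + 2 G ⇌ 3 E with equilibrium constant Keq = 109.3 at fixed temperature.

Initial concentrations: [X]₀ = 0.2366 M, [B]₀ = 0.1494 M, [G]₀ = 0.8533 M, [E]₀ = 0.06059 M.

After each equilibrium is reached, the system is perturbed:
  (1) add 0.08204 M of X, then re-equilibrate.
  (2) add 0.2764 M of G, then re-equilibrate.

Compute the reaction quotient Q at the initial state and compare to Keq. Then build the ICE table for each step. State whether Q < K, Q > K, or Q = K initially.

Q₀ = 1.637 vs Keq = 109.3 ⇒ Q<K, forward
Step 1:
                  X         B         G         E
  init       0.2366    0.1494    0.8533   0.06059
  Δ        -0.04129  -0.06194  -0.04129   0.06194
  eq         0.1953   0.08746     0.812    0.1225
  solve Keq expr → x = 0.02065; check Q = 109.3
Then add 0.08204 M of X.
Step 2:
                  X         B         G         E
  init       0.2773   0.08746     0.812    0.1225
  Δ       -0.007026  -0.01054 -0.007026   0.01054
  eq         0.2703   0.07693     0.805    0.1331
  solve Keq expr → x = 0.003513; check Q = 109.3
Then add 0.2764 M of G.
Step 3:
                  X         B         G         E
  init       0.2703   0.07693     1.081    0.1331
  Δ       -0.005671 -0.008506 -0.005671  0.008506
  eq         0.2647   0.06842     1.076    0.1416
  solve Keq expr → x = 0.002835; check Q = 109.3

Q₀ = 1.637; Q < K (proceeds forward)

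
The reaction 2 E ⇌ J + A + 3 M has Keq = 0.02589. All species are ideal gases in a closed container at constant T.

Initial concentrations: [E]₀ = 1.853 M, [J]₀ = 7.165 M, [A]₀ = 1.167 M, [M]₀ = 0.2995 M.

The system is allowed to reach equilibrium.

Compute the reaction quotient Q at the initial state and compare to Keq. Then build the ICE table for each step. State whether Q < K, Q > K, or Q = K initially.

Q₀ = 0.06542; Q > K (proceeds reverse)

Q₀ = 0.06542 vs Keq = 0.02589 ⇒ Q>K, reverse
Step 1:
                    E           J           A           M
  I             1.853       7.165       1.167      0.2995
  C           0.04925    -0.02463    -0.02463    -0.07388
  E             1.902        7.14       1.142      0.2256
  solve Keq expr → x = -0.02463; check Q = 0.02589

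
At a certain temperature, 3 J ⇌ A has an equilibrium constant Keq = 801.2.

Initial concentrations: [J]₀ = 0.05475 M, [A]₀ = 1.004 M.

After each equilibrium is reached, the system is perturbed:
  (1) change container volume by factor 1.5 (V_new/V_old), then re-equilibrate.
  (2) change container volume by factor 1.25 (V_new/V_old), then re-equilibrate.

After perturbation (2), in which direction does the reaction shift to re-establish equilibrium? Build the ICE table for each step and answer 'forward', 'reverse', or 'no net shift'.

Q₀ = 6118 vs Keq = 801.2 ⇒ Q>K, reverse
Step 1:
                    J           A
  I           0.05475       1.004
  C           0.05243    -0.01748
  E            0.1072      0.9865
  solve Keq expr → x = -0.01748; check Q = 801.2
Then change container volume by factor 1.5 (V_new/V_old).
Step 2:
                    J           A
  I           0.07145      0.6577
  C           0.02183   -0.007277
  E           0.09329      0.6504
  solve Keq expr → x = -0.007277; check Q = 801.2
Then change container volume by factor 1.25 (V_new/V_old).
Step 3:
                    J           A
  I           0.07463      0.5203
  C           0.01175   -0.003917
  E           0.08638      0.5164
  solve Keq expr → x = -0.003917; check Q = 801.2

Direction: reverse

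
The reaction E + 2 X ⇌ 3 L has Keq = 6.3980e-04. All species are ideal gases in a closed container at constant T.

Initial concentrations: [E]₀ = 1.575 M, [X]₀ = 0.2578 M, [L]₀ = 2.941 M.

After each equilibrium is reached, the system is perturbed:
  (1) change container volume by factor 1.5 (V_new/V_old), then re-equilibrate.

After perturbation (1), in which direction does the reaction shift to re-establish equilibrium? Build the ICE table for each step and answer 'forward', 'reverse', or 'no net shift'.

Q₀ = 243 vs Keq = 6.3980e-04 ⇒ Q>K, reverse
Step 1:
                   E          X          L
  I            1.575     0.2578      2.941
  C           0.9167      1.833      -2.75
  E            2.492      2.091      0.191
  solve Keq expr → x = -0.9167; check Q = 6.3980e-04
Then change container volume by factor 1.5 (V_new/V_old).
Step 2:
                   E          X          L
  I            1.661      1.394     0.1274
  C                0          0          0
  E            1.661      1.394     0.1274
  solve Keq expr → x = 0; check Q = 6.3980e-04

Direction: no net shift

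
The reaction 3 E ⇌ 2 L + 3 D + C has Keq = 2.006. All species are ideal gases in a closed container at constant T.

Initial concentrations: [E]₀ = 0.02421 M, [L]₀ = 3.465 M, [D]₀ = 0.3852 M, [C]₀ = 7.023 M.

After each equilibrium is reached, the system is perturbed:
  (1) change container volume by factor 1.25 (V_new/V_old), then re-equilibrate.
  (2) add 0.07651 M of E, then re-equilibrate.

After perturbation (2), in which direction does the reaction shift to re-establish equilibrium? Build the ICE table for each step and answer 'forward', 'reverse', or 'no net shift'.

Direction: forward

Q₀ = 3.3963e+05 vs Keq = 2.006 ⇒ Q>K, reverse
Step 1:
                    E           L           D           C
  init        0.02421       3.465      0.3852       7.023
  Δ            0.2907     -0.1938     -0.2907    -0.09689
  eq           0.3149       3.271     0.09454       6.926
  solve Keq expr → x = -0.09689; check Q = 2.006
Then change container volume by factor 1.25 (V_new/V_old).
Step 2:
                    E           L           D           C
  init         0.2519       2.617     0.07563       5.541
  Δ          -0.01358    0.009054     0.01358    0.004527
  eq           0.2383       2.626     0.08921       5.545
  solve Keq expr → x = 0.004527; check Q = 2.006
Then add 0.07651 M of E.
Step 3:
                    E           L           D           C
  init         0.3148       2.626     0.08921       5.545
  Δ          -0.02053     0.01369     0.02053    0.006843
  eq           0.2943        2.64      0.1097       5.552
  solve Keq expr → x = 0.006843; check Q = 2.006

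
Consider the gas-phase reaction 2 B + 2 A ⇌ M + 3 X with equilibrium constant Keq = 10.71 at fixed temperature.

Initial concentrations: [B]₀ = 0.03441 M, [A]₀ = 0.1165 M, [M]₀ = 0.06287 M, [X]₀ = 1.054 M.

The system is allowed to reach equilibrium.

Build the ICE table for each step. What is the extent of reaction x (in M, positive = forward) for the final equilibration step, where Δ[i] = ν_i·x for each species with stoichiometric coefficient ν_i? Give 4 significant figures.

Q₀ = 4581 vs Keq = 10.71 ⇒ Q>K, reverse
Step 1:
                    B           A           M           X
  init        0.03441      0.1165     0.06287       1.054
  Δ            0.1007      0.1007    -0.05035      -0.151
  eq           0.1351      0.2172     0.01252       0.903
  solve Keq expr → x = -0.05035; check Q = 10.71

x = -0.05035 M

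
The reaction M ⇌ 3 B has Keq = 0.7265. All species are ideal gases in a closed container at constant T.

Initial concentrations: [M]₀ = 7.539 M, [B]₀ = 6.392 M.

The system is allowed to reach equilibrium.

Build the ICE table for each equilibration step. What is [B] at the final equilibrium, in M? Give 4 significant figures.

[B]_eq = 1.873 M

Q₀ = 34.64 vs Keq = 0.7265 ⇒ Q>K, reverse
Step 1:
                   M          B
  I            7.539      6.392
  C            1.506     -4.519
  E            9.045      1.873
  solve Keq expr → x = -1.506; check Q = 0.7265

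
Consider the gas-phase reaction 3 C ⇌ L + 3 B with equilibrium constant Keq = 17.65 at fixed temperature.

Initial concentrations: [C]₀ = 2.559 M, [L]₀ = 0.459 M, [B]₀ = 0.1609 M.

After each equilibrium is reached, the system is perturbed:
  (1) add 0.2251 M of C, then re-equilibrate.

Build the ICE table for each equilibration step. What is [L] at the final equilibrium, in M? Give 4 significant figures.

Q₀ = 1.1410e-04 vs Keq = 17.65 ⇒ Q<K, forward
Step 1:
                    C           L           B
  I             2.559       0.459      0.1609
  C            -1.794       0.598       1.794
  E            0.7649       1.057       1.955
  solve Keq expr → x = 0.598; check Q = 17.65
Then add 0.2251 M of C.
Step 2:
                    C           L           B
  I              0.99       1.057       1.955
  C           -0.1524     0.05082      0.1524
  E            0.8375       1.108       2.107
  solve Keq expr → x = 0.05082; check Q = 17.65

[L]_eq = 1.108 M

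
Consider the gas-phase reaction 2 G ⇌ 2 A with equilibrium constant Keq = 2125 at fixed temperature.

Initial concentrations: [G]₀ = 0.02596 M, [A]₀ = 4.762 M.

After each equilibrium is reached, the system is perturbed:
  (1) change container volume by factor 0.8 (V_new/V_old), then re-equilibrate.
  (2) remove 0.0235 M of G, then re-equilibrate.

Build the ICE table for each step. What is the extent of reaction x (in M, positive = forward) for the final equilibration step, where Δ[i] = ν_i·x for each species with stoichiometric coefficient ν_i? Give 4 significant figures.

x = -0.0115 M

Q₀ = 3.3649e+04 vs Keq = 2125 ⇒ Q>K, reverse
Step 1:
                    G           A
  I           0.02596       4.762
  C            0.0757     -0.0757
  E            0.1017       4.686
  solve Keq expr → x = -0.03785; check Q = 2125
Then change container volume by factor 0.8 (V_new/V_old).
Step 2:
                    G           A
  I            0.1271       5.858
  C                 0           0
  E            0.1271       5.858
  solve Keq expr → x = 0; check Q = 2125
Then remove 0.0235 M of G.
Step 3:
                    G           A
  I            0.1036       5.858
  C             0.023      -0.023
  E            0.1266       5.835
  solve Keq expr → x = -0.0115; check Q = 2125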